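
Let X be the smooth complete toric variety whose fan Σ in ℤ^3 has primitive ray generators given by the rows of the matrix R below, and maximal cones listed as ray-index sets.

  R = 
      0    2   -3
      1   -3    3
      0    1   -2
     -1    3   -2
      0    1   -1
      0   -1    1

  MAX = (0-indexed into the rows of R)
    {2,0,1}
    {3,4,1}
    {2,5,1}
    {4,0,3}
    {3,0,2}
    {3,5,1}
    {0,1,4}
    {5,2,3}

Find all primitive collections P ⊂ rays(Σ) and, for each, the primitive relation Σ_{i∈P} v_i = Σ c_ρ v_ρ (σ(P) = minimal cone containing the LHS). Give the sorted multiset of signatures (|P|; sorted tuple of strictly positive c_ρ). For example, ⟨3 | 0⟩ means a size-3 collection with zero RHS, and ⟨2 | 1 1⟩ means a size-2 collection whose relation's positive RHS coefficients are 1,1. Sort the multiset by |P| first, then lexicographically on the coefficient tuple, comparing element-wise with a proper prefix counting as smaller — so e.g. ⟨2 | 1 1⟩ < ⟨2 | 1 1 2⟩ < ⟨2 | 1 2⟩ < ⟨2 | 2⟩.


Δ(Σ) — 6 vertices, 5 min non-faces:

  P={4,5}:  v_{4} + v_{5} = 0  →  sig = ⟨2 | 0⟩
  P={0,5}:  v_{0} + v_{5} = v_{2}  →  sig = ⟨2 | 1⟩
  P={2,4}:  v_{2} + v_{4} = v_{0}  →  sig = ⟨2 | 1⟩
  P={1,2,3}:  v_{1} + v_{2} + v_{3} = v_{4}  →  sig = ⟨3 | 1⟩
  P={0,1,3}:  v_{0} + v_{1} + v_{3} = 2·v_{4}  →  sig = ⟨3 | 2⟩

Sorted signature multiset PRS(X):
{ ⟨2 | 0⟩,  ⟨2 | 1⟩ ×2,  ⟨3 | 1⟩,  ⟨3 | 2⟩ }


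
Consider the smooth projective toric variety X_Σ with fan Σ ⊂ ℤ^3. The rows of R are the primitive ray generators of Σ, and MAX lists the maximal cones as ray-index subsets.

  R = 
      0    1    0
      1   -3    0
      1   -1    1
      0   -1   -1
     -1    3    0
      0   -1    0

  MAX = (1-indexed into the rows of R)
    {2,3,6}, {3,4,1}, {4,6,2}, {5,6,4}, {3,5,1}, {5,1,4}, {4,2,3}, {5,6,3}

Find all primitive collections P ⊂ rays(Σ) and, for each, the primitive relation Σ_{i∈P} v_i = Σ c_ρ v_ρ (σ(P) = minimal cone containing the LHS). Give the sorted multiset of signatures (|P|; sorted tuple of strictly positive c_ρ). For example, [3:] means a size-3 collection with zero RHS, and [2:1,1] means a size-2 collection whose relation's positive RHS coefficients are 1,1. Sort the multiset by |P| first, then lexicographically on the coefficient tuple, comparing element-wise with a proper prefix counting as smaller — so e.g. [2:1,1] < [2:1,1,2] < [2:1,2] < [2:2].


Primitive collections (5):

  • {1,6}:  v_{1} + v_{6} = 0 ; sig = [2:]
  • {2,5}:  v_{2} + v_{5} = 0 ; sig = [2:]
  • {1,2}:  v_{1} + v_{2} = v_{3} + v_{4} ; sig = [2:1,1]
  • {3,4,5}:  v_{3} + v_{4} + v_{5} = v_{1} ; sig = [3:1]
  • {3,4,6}:  v_{3} + v_{4} + v_{6} = v_{2} ; sig = [3:1]

Signatures (|P|; sorted positive RHS coefficients), sorted:
    [2:]
    [2:]
    [2:1,1]
    [3:1]
    [3:1]


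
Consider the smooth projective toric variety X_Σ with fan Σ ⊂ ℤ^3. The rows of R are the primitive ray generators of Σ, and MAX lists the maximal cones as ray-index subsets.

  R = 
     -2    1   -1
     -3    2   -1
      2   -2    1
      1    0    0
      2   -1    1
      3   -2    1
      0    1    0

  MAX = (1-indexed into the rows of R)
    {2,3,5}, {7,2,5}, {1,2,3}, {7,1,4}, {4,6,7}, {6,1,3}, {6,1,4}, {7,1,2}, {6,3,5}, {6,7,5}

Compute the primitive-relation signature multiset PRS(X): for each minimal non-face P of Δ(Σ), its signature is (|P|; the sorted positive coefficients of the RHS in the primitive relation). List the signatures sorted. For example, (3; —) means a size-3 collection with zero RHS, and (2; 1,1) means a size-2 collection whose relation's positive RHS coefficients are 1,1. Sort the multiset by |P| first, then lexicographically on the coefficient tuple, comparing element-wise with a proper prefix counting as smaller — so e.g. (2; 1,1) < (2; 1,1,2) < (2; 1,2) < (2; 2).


Σ has 7 primitive collections:

  P = {1,5}:  v_{1} + v_{5} = 0  ⟹  sig = (2; —)
  P = {2,6}:  v_{2} + v_{6} = 0  ⟹  sig = (2; —)
  P = {3,4}:  v_{3} + v_{4} = v_{6}  ⟹  sig = (2; 1)
  P = {3,7}:  v_{3} + v_{7} = v_{5}  ⟹  sig = (2; 1)
  P = {2,4}:  v_{2} + v_{4} = v_{1} + v_{7}  ⟹  sig = (2; 1,1)
  P = {4,5}:  v_{4} + v_{5} = v_{6} + v_{7}  ⟹  sig = (2; 1,1)
  P = {1,6,7}:  v_{1} + v_{6} + v_{7} = v_{4}  ⟹  sig = (3; 1)

Hence PRS(X_Σ) =
    |P|=2: 6 collections, coeffs (), (), (1), (1), (1,1), (1,1)
    |P|=3: 1 collection, coeffs (1)


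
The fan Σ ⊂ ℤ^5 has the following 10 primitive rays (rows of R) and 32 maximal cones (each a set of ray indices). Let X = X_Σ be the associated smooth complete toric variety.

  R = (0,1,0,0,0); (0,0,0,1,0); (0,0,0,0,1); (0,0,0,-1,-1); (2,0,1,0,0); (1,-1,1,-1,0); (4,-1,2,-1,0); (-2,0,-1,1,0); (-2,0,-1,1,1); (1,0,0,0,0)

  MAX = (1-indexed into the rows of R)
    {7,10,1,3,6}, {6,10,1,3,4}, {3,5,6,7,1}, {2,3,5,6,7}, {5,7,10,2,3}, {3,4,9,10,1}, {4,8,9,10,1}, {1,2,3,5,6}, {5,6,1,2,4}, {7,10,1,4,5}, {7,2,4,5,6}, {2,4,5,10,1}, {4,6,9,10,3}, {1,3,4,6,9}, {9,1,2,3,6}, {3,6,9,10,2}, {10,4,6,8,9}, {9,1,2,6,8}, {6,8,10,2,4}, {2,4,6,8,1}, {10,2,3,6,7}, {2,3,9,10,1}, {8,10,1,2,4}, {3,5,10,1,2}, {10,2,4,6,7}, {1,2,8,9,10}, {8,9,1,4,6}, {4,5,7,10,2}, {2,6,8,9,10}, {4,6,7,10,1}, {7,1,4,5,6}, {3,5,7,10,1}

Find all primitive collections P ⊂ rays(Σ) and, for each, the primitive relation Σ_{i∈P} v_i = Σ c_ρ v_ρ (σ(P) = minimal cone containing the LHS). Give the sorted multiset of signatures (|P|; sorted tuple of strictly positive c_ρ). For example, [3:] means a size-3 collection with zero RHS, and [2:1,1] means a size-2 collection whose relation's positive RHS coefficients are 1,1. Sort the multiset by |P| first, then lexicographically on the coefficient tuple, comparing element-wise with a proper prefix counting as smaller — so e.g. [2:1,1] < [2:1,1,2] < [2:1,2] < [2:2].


|primitive collections| = 14. Relations:

  {3,8}:  v_{3} + v_{8} = v_{9} ; sig = [2:1]
  {5,8}:  v_{5} + v_{8} = v_{2} ; sig = [2:1]
  {5,9}:  v_{5} + v_{9} = v_{2} + v_{3} ; sig = [2:1,1]
  {7,8}:  v_{7} + v_{8} = v_{2} + v_{6} + v_{10} ; sig = [2:1,1,1]
  {7,9}:  v_{7} + v_{9} = v_{2} + v_{3} + v_{6} + v_{10} ; sig = [2:1,1,1,1]
  {2,3,4}:  v_{2} + v_{3} + v_{4} = 0 ; sig = [3:]
  {2,4,9}:  v_{2} + v_{4} + v_{9} = v_{8} ; sig = [3:1]
  {5,6,10}:  v_{5} + v_{6} + v_{10} = v_{7} ; sig = [3:1]
  {3,4,5}:  v_{3} + v_{4} + v_{5} = v_{1} + v_{6} + v_{10} ; sig = [3:1,1,1]
  {3,4,7}:  v_{3} + v_{4} + v_{7} = v_{1} + 2·v_{6} + 2·v_{10} ; sig = [3:1,2,2]
  {1,2,7}:  v_{1} + v_{2} + v_{7} = 2·v_{5} ; sig = [3:2]
  {1,6,8,10}:  v_{1} + v_{6} + v_{8} + v_{10} = 0 ; sig = [4:]
  {1,2,6,10}:  v_{1} + v_{2} + v_{6} + v_{10} = v_{5} ; sig = [4:1]
  {1,6,9,10}:  v_{1} + v_{6} + v_{9} + v_{10} = v_{3} ; sig = [4:1]

Sorted signature multiset PRS(X):
[[2:1], [2:1], [2:1,1], [2:1,1,1], [2:1,1,1,1], [3:], [3:1], [3:1], [3:1,1,1], [3:1,2,2], [3:2], [4:], [4:1], [4:1]]


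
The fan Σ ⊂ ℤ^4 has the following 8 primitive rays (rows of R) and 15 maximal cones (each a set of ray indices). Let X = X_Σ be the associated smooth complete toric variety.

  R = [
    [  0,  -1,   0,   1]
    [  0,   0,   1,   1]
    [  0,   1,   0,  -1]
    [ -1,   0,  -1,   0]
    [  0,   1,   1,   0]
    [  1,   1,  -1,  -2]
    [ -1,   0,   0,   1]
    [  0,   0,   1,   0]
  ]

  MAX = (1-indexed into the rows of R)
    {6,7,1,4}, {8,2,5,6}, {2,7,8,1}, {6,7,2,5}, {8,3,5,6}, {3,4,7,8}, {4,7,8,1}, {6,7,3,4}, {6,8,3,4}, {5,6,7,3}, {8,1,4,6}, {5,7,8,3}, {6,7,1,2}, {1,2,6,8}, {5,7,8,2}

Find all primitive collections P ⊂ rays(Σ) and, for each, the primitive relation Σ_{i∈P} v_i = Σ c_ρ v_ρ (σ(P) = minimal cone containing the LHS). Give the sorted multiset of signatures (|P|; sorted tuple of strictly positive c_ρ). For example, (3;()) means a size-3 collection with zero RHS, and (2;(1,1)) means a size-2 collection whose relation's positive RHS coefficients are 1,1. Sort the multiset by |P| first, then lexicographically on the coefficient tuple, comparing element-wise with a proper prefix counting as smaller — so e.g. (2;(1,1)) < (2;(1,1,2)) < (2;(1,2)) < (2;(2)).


Δ(Σ) — 8 vertices, 6 min non-faces:

  P = {1,3}:  v_{1} + v_{3} = 0  ⇒ sig = (2;())
  P = {1,5}:  v_{1} + v_{5} = v_{2}  ⇒ sig = (2;(1))
  P = {2,3}:  v_{2} + v_{3} = v_{5}  ⇒ sig = (2;(1))
  P = {2,4}:  v_{2} + v_{4} = v_{7}  ⇒ sig = (2;(1))
  P = {4,5}:  v_{4} + v_{5} = v_{3} + v_{7}  ⇒ sig = (2;(1,1))
  P = {6,7,8}:  v_{6} + v_{7} + v_{8} = v_{3}  ⇒ sig = (3;(1))

Sorted signature multiset PRS(X):
{ (2;()),  (2;(1)) ×3,  (2;(1,1)),  (3;(1)) }


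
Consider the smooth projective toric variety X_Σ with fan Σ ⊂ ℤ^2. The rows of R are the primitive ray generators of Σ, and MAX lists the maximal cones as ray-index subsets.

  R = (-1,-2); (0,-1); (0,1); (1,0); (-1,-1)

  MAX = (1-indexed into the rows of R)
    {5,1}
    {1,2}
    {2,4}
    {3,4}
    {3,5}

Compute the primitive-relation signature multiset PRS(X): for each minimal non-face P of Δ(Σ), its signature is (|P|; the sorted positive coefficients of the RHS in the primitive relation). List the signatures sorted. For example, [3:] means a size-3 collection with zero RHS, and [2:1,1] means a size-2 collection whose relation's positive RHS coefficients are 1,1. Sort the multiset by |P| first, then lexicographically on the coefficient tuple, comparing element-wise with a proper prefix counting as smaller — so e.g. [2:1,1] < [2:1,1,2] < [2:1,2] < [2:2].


5 minimal non-faces of Δ(Σ) (on 5 rays):

  P={2,3}:  v_{2} + v_{3} = 0  ⟹  sig = [2:]
  P={1,3}:  v_{1} + v_{3} = v_{5}  ⟹  sig = [2:1]
  P={2,5}:  v_{2} + v_{5} = v_{1}  ⟹  sig = [2:1]
  P={4,5}:  v_{4} + v_{5} = v_{2}  ⟹  sig = [2:1]
  P={1,4}:  v_{1} + v_{4} = 2·v_{2}  ⟹  sig = [2:2]

Signatures (|P|; sorted positive RHS coefficients), sorted:
    |P|=2: 5 collections, coeffs (), (1), (1), (1), (2)


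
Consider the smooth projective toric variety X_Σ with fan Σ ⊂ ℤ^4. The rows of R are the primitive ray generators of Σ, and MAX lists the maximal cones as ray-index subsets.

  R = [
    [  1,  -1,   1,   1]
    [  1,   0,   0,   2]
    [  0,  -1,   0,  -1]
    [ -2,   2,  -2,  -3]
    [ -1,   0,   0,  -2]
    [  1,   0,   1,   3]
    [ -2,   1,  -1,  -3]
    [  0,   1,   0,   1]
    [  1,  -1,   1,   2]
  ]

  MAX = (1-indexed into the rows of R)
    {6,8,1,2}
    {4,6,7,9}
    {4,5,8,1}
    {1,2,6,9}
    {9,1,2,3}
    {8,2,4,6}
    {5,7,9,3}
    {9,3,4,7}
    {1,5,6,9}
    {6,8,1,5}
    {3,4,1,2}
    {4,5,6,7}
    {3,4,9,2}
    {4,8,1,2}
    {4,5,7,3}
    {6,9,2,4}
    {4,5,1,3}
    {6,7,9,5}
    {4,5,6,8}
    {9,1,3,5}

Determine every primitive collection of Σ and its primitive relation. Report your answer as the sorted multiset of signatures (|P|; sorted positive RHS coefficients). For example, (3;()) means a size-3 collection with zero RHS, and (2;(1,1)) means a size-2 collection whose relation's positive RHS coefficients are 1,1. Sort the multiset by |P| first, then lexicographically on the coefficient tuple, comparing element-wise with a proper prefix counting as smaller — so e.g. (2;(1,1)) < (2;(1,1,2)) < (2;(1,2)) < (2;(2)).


Σ has 10 primitive collections:

  P = {2,5}:  v_{2} + v_{5} = 0  so sig = (2;())
  P = {3,8}:  v_{3} + v_{8} = 0  so sig = (2;())
  P = {1,7}:  v_{1} + v_{7} = v_{5}  so sig = (2;(1))
  P = {3,6}:  v_{3} + v_{6} = v_{9}  so sig = (2;(1))
  P = {8,9}:  v_{8} + v_{9} = v_{6}  so sig = (2;(1))
  P = {2,7}:  v_{2} + v_{7} = v_{4} + v_{9}  so sig = (2;(1,1))
  P = {7,8}:  v_{7} + v_{8} = v_{4} + v_{5} + v_{6}  so sig = (2;(1,1,1))
  P = {1,4,9}:  v_{1} + v_{4} + v_{9} = 0  so sig = (3;())
  P = {1,4,6}:  v_{1} + v_{4} + v_{6} = v_{8}  so sig = (3;(1))
  P = {4,5,9}:  v_{4} + v_{5} + v_{9} = v_{7}  so sig = (3;(1))

Signatures (|P|; sorted positive RHS coefficients), sorted:
    |P|=2: 7 collections, coeffs (), (), (1), (1), (1), (1,1), (1,1,1)
    |P|=3: 3 collections, coeffs (), (1), (1)


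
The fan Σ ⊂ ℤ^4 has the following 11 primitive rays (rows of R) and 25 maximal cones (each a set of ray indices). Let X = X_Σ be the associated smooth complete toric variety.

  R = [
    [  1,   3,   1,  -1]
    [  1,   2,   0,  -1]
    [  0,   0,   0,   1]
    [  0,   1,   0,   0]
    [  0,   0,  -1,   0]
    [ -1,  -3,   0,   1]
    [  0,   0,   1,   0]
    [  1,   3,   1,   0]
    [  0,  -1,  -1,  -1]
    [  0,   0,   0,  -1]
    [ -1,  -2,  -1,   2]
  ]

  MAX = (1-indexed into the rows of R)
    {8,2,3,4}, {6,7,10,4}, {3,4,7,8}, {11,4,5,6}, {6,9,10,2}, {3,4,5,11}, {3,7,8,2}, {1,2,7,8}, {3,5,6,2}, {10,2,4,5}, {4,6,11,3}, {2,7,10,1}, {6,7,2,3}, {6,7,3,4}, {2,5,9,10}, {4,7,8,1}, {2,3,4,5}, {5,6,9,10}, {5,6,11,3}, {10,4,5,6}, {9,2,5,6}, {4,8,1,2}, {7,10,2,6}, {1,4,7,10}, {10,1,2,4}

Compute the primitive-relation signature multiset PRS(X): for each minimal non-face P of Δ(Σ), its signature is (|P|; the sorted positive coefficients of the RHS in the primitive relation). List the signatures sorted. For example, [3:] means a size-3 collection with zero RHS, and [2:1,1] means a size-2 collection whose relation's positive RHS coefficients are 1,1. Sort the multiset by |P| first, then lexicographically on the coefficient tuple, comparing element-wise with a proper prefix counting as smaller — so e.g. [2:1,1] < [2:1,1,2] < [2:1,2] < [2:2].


Minimal non-faces — 23 found among 11 rays, 25 max cones:

  • {3,10}:  v_{3} + v_{10} = 0 — sig = [2:]
  • {5,7}:  v_{5} + v_{7} = 0 — sig = [2:]
  • {1,3}:  v_{1} + v_{3} = v_{8} — sig = [2:1]
  • {1,6}:  v_{1} + v_{6} = v_{7} — sig = [2:1]
  • {8,9}:  v_{8} + v_{9} = v_{2} — sig = [2:1]
  • {8,10}:  v_{8} + v_{10} = v_{1} — sig = [2:1]
  • {1,5}:  v_{1} + v_{5} = v_{2} + v_{4} — sig = [2:1,1]
  • {1,9}:  v_{1} + v_{9} = v_{2} + v_{10} — sig = [2:1,1]
  • {1,11}:  v_{1} + v_{11} = v_{3} + v_{4} — sig = [2:1,1]
  • {2,11}:  v_{2} + v_{11} = v_{3} + v_{5} — sig = [2:1,1]
  • {4,9}:  v_{4} + v_{9} = v_{5} + v_{10} — sig = [2:1,1]
  • {6,8}:  v_{6} + v_{8} = v_{3} + v_{7} — sig = [2:1,1]
  • {3,9}:  v_{3} + v_{9} = v_{2} + v_{5} + v_{6} — sig = [2:1,1,1]
  • {5,8}:  v_{5} + v_{8} = v_{2} + v_{3} + v_{4} — sig = [2:1,1,1]
  • {7,9}:  v_{7} + v_{9} = v_{2} + v_{6} + v_{10} — sig = [2:1,1,1]
  • {7,11}:  v_{7} + v_{11} = v_{3} + v_{4} + v_{6} — sig = [2:1,1,1]
  • {10,11}:  v_{10} + v_{11} = v_{4} + v_{5} + v_{6} — sig = [2:1,1,1]
  • {8,11}:  v_{8} + v_{11} = 2·v_{3} + v_{4} — sig = [2:1,2]
  • {9,11}:  v_{9} + v_{11} = 2·v_{5} + v_{6} — sig = [2:1,2]
  • {2,4,6}:  v_{2} + v_{4} + v_{6} = 0 — sig = [3:]
  • {2,4,7}:  v_{2} + v_{4} + v_{7} = v_{1} — sig = [3:1]
  • {2,5,6,10}:  v_{2} + v_{5} + v_{6} + v_{10} = v_{9} — sig = [4:1]
  • {3,4,5,6}:  v_{3} + v_{4} + v_{5} + v_{6} = v_{11} — sig = [4:1]

Hence PRS(X_Σ) =
[[2:], [2:], [2:1], [2:1], [2:1], [2:1], [2:1,1], [2:1,1], [2:1,1], [2:1,1], [2:1,1], [2:1,1], [2:1,1,1], [2:1,1,1], [2:1,1,1], [2:1,1,1], [2:1,1,1], [2:1,2], [2:1,2], [3:], [3:1], [4:1], [4:1]]


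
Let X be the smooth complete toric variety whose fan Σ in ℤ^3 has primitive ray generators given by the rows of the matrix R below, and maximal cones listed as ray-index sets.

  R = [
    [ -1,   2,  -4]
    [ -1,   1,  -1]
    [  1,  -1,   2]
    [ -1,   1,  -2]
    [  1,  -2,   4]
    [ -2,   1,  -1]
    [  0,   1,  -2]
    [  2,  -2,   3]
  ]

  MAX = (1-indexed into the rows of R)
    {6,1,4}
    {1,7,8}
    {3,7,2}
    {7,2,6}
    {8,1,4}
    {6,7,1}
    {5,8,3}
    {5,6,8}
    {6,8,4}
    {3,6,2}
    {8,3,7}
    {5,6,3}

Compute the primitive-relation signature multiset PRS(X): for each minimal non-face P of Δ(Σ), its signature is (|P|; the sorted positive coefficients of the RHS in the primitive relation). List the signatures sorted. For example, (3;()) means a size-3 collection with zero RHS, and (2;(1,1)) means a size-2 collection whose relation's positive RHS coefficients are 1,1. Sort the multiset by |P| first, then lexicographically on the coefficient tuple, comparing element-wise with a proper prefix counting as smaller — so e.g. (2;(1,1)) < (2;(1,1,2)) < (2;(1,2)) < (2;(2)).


Primitive collections (14):

  P = {1,5}:  v_{1} + v_{5} = 0  ⇒ sig = (2;())
  P = {3,4}:  v_{3} + v_{4} = 0  ⇒ sig = (2;())
  P = {1,3}:  v_{1} + v_{3} = v_{7}  ⇒ sig = (2;(1))
  P = {2,8}:  v_{2} + v_{8} = v_{3}  ⇒ sig = (2;(1))
  P = {4,7}:  v_{4} + v_{7} = v_{1}  ⇒ sig = (2;(1))
  P = {5,7}:  v_{5} + v_{7} = v_{3}  ⇒ sig = (2;(1))
  P = {2,4}:  v_{2} + v_{4} = v_{6} + v_{7}  ⇒ sig = (2;(1,1))
  P = {4,5}:  v_{4} + v_{5} = v_{6} + v_{8}  ⇒ sig = (2;(1,1))
  P = {1,2}:  v_{1} + v_{2} = v_{6} + 2·v_{7}  ⇒ sig = (2;(1,2))
  P = {2,5}:  v_{2} + v_{5} = 2·v_{3} + v_{6}  ⇒ sig = (2;(1,2))
  P = {6,7,8}:  v_{6} + v_{7} + v_{8} = 0  ⇒ sig = (3;())
  P = {1,6,8}:  v_{1} + v_{6} + v_{8} = v_{4}  ⇒ sig = (3;(1))
  P = {3,6,7}:  v_{3} + v_{6} + v_{7} = v_{2}  ⇒ sig = (3;(1))
  P = {3,6,8}:  v_{3} + v_{6} + v_{8} = v_{5}  ⇒ sig = (3;(1))

Hence PRS(X_Σ) =
    |P|=2: 10 collections, coeffs (), (), (1), (1), (1), (1), (1,1), (1,1), (1,2), (1,2)
    |P|=3: 4 collections, coeffs (), (1), (1), (1)


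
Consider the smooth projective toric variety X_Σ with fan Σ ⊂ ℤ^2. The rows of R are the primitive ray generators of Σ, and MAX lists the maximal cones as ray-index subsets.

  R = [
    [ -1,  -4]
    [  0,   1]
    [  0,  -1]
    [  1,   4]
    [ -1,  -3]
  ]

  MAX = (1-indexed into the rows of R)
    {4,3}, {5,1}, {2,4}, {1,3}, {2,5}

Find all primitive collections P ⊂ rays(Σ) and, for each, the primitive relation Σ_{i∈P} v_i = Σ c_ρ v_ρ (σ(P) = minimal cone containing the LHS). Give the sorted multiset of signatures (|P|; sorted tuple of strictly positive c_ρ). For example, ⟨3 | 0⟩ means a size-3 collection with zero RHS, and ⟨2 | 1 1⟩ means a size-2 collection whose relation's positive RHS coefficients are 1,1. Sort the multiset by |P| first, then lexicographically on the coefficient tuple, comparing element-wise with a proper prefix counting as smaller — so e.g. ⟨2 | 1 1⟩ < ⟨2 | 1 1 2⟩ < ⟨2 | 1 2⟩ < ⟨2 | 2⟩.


Minimal non-faces — 5 found among 5 rays, 5 max cones:

  • {1,4}:  v_{1} + v_{4} = 0  ⇒ sig = ⟨2 | 0⟩
  • {2,3}:  v_{2} + v_{3} = 0  ⇒ sig = ⟨2 | 0⟩
  • {1,2}:  v_{1} + v_{2} = v_{5}  ⇒ sig = ⟨2 | 1⟩
  • {3,5}:  v_{3} + v_{5} = v_{1}  ⇒ sig = ⟨2 | 1⟩
  • {4,5}:  v_{4} + v_{5} = v_{2}  ⇒ sig = ⟨2 | 1⟩

Sorted signature multiset PRS(X):
{ ⟨2 | 0⟩ ×2,  ⟨2 | 1⟩ ×3 }


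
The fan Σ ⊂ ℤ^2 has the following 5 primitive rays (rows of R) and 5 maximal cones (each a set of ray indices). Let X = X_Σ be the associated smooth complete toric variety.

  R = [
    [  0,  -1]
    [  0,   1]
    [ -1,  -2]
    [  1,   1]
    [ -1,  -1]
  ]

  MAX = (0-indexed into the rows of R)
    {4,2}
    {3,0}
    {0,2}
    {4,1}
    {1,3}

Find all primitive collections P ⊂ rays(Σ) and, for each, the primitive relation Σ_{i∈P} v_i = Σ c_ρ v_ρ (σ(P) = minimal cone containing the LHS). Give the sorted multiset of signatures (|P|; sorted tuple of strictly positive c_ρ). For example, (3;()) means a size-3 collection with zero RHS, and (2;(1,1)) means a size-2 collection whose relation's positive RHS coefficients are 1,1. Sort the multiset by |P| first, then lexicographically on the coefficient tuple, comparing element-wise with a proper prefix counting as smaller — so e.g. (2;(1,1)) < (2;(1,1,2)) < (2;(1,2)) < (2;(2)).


5 minimal non-faces of Δ(Σ) (on 5 rays):

  P = {0,1}:  v_{0} + v_{1} = 0  so sig = (2;())
  P = {3,4}:  v_{3} + v_{4} = 0  so sig = (2;())
  P = {0,4}:  v_{0} + v_{4} = v_{2}  so sig = (2;(1))
  P = {1,2}:  v_{1} + v_{2} = v_{4}  so sig = (2;(1))
  P = {2,3}:  v_{2} + v_{3} = v_{0}  so sig = (2;(1))

Hence PRS(X_Σ) =
{ (2;()) ×2,  (2;(1)) ×3 }


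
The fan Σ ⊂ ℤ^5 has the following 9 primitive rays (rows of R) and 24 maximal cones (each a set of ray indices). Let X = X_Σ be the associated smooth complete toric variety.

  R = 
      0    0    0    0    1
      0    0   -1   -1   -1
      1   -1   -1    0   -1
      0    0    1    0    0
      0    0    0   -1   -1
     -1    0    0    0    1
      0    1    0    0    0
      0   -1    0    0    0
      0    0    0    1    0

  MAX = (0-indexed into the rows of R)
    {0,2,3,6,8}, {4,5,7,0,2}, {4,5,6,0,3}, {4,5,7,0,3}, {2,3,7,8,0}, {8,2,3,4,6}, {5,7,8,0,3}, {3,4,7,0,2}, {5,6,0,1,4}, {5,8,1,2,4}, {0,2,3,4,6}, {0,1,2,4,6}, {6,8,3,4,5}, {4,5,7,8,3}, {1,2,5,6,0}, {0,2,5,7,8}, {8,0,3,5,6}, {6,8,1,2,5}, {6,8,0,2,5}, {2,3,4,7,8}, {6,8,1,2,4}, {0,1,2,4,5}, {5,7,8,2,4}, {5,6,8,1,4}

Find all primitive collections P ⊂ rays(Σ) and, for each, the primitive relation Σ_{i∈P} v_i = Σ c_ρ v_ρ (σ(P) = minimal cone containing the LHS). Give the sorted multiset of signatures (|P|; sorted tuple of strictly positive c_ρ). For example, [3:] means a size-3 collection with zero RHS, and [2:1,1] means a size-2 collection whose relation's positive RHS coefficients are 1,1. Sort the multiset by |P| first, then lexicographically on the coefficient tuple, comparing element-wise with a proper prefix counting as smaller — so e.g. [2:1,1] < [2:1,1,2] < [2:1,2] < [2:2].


Primitive collections (7):

  {6,7}:  v_{6} + v_{7} = 0  ⟹  sig = [2:]
  {1,3}:  v_{1} + v_{3} = v_{4}  ⟹  sig = [2:1]
  {1,7}:  v_{1} + v_{7} = v_{2} + v_{4} + v_{5}  ⟹  sig = [2:1,1,1]
  {0,4,8}:  v_{0} + v_{4} + v_{8} = 0  ⟹  sig = [3:]
  {2,3,5}:  v_{2} + v_{3} + v_{5} = v_{7}  ⟹  sig = [3:1]
  {0,1,8}:  v_{0} + v_{1} + v_{8} = v_{2} + v_{5} + v_{6}  ⟹  sig = [3:1,1,1]
  {2,4,5,6}:  v_{2} + v_{4} + v_{5} + v_{6} = v_{1}  ⟹  sig = [4:1]

Hence PRS(X_Σ) =
    |P|=2: 3 collections, coeffs (), (1), (1,1,1)
    |P|=3: 3 collections, coeffs (), (1), (1,1,1)
    |P|=4: 1 collection, coeffs (1)


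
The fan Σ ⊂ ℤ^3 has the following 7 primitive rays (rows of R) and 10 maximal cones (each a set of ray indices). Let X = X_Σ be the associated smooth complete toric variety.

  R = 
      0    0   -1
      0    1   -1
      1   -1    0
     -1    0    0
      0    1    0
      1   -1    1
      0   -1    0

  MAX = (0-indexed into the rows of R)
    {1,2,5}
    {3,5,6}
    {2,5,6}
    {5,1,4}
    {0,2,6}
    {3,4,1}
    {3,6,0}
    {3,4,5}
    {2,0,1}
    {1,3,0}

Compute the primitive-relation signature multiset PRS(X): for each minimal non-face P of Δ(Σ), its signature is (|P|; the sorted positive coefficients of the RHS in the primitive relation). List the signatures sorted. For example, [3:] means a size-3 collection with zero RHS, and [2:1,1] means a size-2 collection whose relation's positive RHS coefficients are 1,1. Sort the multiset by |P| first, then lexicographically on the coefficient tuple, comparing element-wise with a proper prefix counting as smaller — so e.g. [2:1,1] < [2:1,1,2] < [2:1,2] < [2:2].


The 7 primitive collections of Σ (r=7, n=3):

  P={4,6}:  v_{4} + v_{6} = 0  ⇒ sig = [2:]
  P={0,4}:  v_{0} + v_{4} = v_{1}  ⇒ sig = [2:1]
  P={0,5}:  v_{0} + v_{5} = v_{2}  ⇒ sig = [2:1]
  P={1,6}:  v_{1} + v_{6} = v_{0}  ⇒ sig = [2:1]
  P={2,3}:  v_{2} + v_{3} = v_{6}  ⇒ sig = [2:1]
  P={2,4}:  v_{2} + v_{4} = v_{1} + v_{5}  ⇒ sig = [2:1,1]
  P={1,3,5}:  v_{1} + v_{3} + v_{5} = 0  ⇒ sig = [3:]

Hence PRS(X_Σ) =
{ [2:],  [2:1] ×4,  [2:1,1],  [3:] }


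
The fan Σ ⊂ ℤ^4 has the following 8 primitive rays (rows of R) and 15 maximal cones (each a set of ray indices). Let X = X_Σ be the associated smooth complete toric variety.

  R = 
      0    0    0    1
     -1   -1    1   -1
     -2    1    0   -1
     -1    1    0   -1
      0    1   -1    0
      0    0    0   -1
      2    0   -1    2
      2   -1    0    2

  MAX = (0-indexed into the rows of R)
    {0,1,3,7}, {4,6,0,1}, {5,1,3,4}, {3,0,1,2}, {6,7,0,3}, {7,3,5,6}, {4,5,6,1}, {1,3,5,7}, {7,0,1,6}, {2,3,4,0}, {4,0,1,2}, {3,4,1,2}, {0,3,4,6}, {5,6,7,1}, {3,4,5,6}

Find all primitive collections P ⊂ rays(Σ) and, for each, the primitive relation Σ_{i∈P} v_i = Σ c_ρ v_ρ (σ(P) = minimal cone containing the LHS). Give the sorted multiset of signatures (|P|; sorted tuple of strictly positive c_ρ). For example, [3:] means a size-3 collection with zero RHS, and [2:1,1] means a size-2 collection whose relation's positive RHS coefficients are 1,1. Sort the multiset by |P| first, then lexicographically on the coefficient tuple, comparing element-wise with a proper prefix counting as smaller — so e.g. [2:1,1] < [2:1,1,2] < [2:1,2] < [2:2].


Δ(Σ) — 8 vertices, 7 min non-faces:

  {0,5}:  v_{0} + v_{5} = 0  so sig = [2:]
  {2,7}:  v_{2} + v_{7} = v_{0}  so sig = [2:1]
  {4,7}:  v_{4} + v_{7} = v_{6}  so sig = [2:1]
  {2,6}:  v_{2} + v_{6} = v_{0} + v_{4}  so sig = [2:1,1]
  {2,5}:  v_{2} + v_{5} = v_{1} + v_{3} + v_{4}  so sig = [2:1,1,1]
  {1,3,6}:  v_{1} + v_{3} + v_{6} = 0  so sig = [3:]
  {0,1,3,4}:  v_{0} + v_{1} + v_{3} + v_{4} = v_{2}  so sig = [4:1]

so the primitive-relation signature multiset is
{ [2:],  [2:1] ×2,  [2:1,1],  [2:1,1,1],  [3:],  [4:1] }


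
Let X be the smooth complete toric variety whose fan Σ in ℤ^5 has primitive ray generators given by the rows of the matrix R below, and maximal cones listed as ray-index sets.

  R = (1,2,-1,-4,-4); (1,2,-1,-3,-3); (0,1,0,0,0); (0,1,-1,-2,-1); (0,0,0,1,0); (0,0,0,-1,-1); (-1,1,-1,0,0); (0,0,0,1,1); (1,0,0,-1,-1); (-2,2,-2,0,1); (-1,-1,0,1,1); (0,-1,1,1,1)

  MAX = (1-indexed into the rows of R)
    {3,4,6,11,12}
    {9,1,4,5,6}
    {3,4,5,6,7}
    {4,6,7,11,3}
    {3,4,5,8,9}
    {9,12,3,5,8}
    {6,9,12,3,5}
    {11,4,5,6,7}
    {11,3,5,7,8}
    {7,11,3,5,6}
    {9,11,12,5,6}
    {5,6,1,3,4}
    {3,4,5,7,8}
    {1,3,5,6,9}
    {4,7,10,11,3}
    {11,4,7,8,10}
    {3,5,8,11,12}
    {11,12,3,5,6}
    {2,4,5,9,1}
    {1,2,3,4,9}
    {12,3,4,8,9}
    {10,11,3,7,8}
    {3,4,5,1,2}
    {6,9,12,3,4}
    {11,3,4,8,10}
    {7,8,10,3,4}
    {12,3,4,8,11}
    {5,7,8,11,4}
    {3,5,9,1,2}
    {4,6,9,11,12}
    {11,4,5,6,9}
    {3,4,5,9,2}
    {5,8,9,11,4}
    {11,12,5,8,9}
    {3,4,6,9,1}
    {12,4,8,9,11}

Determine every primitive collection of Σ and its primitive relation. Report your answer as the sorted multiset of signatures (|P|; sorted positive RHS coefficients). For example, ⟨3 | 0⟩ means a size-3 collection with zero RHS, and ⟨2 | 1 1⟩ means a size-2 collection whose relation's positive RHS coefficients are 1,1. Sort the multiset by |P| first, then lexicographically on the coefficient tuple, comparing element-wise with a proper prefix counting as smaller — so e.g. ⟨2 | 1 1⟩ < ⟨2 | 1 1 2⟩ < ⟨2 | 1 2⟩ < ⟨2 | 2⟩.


Δ(Σ) — 12 vertices, 24 min non-faces:

  P = {6,8}:  v_{6} + v_{8} = 0 — sig = ⟨2 | 0⟩
  P = {1,8}:  v_{1} + v_{8} = v_{2} — sig = ⟨2 | 1⟩
  P = {2,6}:  v_{2} + v_{6} = v_{1} — sig = ⟨2 | 1⟩
  P = {7,9}:  v_{7} + v_{9} = v_{4} + v_{5} — sig = ⟨2 | 1 1⟩
  P = {7,12}:  v_{7} + v_{12} = v_{3} + v_{11} — sig = ⟨2 | 1 1⟩
  P = {2,11}:  v_{2} + v_{11} = v_{4} + v_{5} + v_{6} — sig = ⟨2 | 1 1 1⟩
  P = {2,12}:  v_{2} + v_{12} = v_{3} + v_{6} + v_{9} — sig = ⟨2 | 1 1 1⟩
  P = {9,10}:  v_{9} + v_{10} = v_{4} + v_{7} + v_{8} — sig = ⟨2 | 1 1 1⟩
  P = {2,8}:  v_{2} + v_{8} = v_{3} + v_{4} + v_{5} + v_{9} — sig = ⟨2 | 1 1 1 1⟩
  P = {6,10}:  v_{6} + v_{10} = v_{3} + v_{4} + v_{7} + v_{11} — sig = ⟨2 | 1 1 1 1⟩
  P = {1,10}:  v_{1} + v_{10} = v_{3} + 2·v_{4} + v_{5} + v_{6} + v_{7} — sig = ⟨2 | 1 1 1 1 2⟩
  P = {2,10}:  v_{2} + v_{10} = v_{3} + 2·v_{4} + v_{5} + v_{7} — sig = ⟨2 | 1 1 1 2⟩
  P = {1,11}:  v_{1} + v_{11} = v_{4} + v_{5} + 2·v_{6} — sig = ⟨2 | 1 1 2⟩
  P = {1,12}:  v_{1} + v_{12} = v_{3} + 2·v_{6} + v_{9} — sig = ⟨2 | 1 1 2⟩
  P = {2,7}:  v_{2} + v_{7} = v_{3} + 2·v_{4} + 2·v_{5} + v_{6} — sig = ⟨2 | 1 1 2 2⟩
  P = {10,12}:  v_{10} + v_{12} = 2·v_{3} + v_{4} + v_{8} + 2·v_{11} — sig = ⟨2 | 1 1 2 2⟩
  P = {5,10}:  v_{5} + v_{10} = 2·v_{7} + v_{8} — sig = ⟨2 | 1 2⟩
  P = {1,7}:  v_{1} + v_{7} = v_{3} + 2·v_{4} + 2·v_{5} + 2·v_{6} — sig = ⟨2 | 1 2 2 2⟩
  P = {3,9,11}:  v_{3} + v_{9} + v_{11} = 0 — sig = ⟨3 | 0⟩
  P = {4,5,12}:  v_{4} + v_{5} + v_{12} = 0 — sig = ⟨3 | 0⟩
  P = {3,4,5,11}:  v_{3} + v_{4} + v_{5} + v_{11} = v_{7} — sig = ⟨4 | 1⟩
  P = {3,4,5,6,9}:  v_{3} + v_{4} + v_{5} + v_{6} + v_{9} = v_{2} — sig = ⟨5 | 1⟩
  P = {3,4,7,8,11}:  v_{3} + v_{4} + v_{7} + v_{8} + v_{11} = v_{10} — sig = ⟨5 | 1⟩
  P = {1,3,4,5,9}:  v_{1} + v_{3} + v_{4} + v_{5} + v_{9} = 2·v_{2} — sig = ⟨5 | 2⟩

Signatures (|P|; sorted positive RHS coefficients), sorted:
{ ⟨2 | 0⟩,  ⟨2 | 1⟩ ×2,  ⟨2 | 1 1⟩ ×2,  ⟨2 | 1 1 1⟩ ×3,  ⟨2 | 1 1 1 1⟩ ×2,  ⟨2 | 1 1 1 1 2⟩,  ⟨2 | 1 1 1 2⟩,  ⟨2 | 1 1 2⟩ ×2,  ⟨2 | 1 1 2 2⟩ ×2,  ⟨2 | 1 2⟩,  ⟨2 | 1 2 2 2⟩,  ⟨3 | 0⟩ ×2,  ⟨4 | 1⟩,  ⟨5 | 1⟩ ×2,  ⟨5 | 2⟩ }


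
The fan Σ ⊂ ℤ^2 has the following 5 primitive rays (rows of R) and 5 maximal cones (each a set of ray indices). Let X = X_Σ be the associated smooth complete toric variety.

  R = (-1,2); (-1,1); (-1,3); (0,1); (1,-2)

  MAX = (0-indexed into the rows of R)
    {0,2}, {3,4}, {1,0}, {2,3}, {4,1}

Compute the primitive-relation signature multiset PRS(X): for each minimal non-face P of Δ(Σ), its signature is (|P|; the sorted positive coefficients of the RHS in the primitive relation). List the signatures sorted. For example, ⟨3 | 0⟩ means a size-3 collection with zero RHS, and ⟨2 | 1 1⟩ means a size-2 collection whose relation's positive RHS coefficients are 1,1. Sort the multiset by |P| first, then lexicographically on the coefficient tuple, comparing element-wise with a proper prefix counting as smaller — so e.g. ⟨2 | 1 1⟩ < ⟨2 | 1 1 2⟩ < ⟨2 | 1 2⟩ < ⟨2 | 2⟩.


5 collections generate NE(X_Σ); each relation:

  P = {0,4}:  v_{0} + v_{4} = 0  →  sig = ⟨2 | 0⟩
  P = {0,3}:  v_{0} + v_{3} = v_{2}  →  sig = ⟨2 | 1⟩
  P = {1,3}:  v_{1} + v_{3} = v_{0}  →  sig = ⟨2 | 1⟩
  P = {2,4}:  v_{2} + v_{4} = v_{3}  →  sig = ⟨2 | 1⟩
  P = {1,2}:  v_{1} + v_{2} = 2·v_{0}  →  sig = ⟨2 | 2⟩

Sorted signature multiset PRS(X):
{ ⟨2 | 0⟩,  ⟨2 | 1⟩ ×3,  ⟨2 | 2⟩ }


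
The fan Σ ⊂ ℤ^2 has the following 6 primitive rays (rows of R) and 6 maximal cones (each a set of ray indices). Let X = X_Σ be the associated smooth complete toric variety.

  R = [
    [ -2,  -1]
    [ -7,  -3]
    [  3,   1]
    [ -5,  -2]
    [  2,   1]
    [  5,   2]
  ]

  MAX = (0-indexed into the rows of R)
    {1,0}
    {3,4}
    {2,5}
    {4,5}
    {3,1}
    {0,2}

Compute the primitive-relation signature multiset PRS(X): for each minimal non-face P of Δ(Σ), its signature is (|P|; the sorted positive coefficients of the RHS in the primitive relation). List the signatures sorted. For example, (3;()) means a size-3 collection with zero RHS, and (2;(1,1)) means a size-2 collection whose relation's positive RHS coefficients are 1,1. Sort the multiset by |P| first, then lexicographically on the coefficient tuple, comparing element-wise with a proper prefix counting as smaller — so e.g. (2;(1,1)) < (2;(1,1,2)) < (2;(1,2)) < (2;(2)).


|primitive collections| = 9. Relations:

  P = {0,4}:  v_{0} + v_{4} = 0  →  sig = (2;())
  P = {3,5}:  v_{3} + v_{5} = 0  →  sig = (2;())
  P = {0,3}:  v_{0} + v_{3} = v_{1}  →  sig = (2;(1))
  P = {0,5}:  v_{0} + v_{5} = v_{2}  →  sig = (2;(1))
  P = {1,4}:  v_{1} + v_{4} = v_{3}  →  sig = (2;(1))
  P = {1,5}:  v_{1} + v_{5} = v_{0}  →  sig = (2;(1))
  P = {2,3}:  v_{2} + v_{3} = v_{0}  →  sig = (2;(1))
  P = {2,4}:  v_{2} + v_{4} = v_{5}  →  sig = (2;(1))
  P = {1,2}:  v_{1} + v_{2} = 2·v_{0}  →  sig = (2;(2))

so the primitive-relation signature multiset is
    |P|=2: 9 collections, coeffs (), (), (1), (1), (1), (1), (1), (1), (2)


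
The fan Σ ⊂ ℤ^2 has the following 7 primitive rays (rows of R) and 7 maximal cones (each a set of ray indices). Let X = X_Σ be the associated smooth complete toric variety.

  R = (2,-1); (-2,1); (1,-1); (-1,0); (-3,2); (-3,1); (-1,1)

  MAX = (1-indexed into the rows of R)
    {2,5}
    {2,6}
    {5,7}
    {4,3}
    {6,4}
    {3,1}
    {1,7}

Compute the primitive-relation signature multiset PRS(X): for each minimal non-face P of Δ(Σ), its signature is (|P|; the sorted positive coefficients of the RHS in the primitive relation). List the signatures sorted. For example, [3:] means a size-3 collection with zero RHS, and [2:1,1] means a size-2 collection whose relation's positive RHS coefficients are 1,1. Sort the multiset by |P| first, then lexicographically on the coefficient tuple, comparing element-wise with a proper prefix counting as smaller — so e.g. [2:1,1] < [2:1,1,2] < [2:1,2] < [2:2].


14 minimal non-faces of Δ(Σ) (on 7 rays):

  • {1,2}:  v_{1} + v_{2} = 0  ⟹  sig = [2:]
  • {3,7}:  v_{3} + v_{7} = 0  ⟹  sig = [2:]
  • {1,4}:  v_{1} + v_{4} = v_{3}  ⟹  sig = [2:1]
  • {1,5}:  v_{1} + v_{5} = v_{7}  ⟹  sig = [2:1]
  • {1,6}:  v_{1} + v_{6} = v_{4}  ⟹  sig = [2:1]
  • {2,3}:  v_{2} + v_{3} = v_{4}  ⟹  sig = [2:1]
  • {2,4}:  v_{2} + v_{4} = v_{6}  ⟹  sig = [2:1]
  • {2,7}:  v_{2} + v_{7} = v_{5}  ⟹  sig = [2:1]
  • {3,5}:  v_{3} + v_{5} = v_{2}  ⟹  sig = [2:1]
  • {4,7}:  v_{4} + v_{7} = v_{2}  ⟹  sig = [2:1]
  • {3,6}:  v_{3} + v_{6} = 2·v_{4}  ⟹  sig = [2:2]
  • {4,5}:  v_{4} + v_{5} = 2·v_{2}  ⟹  sig = [2:2]
  • {6,7}:  v_{6} + v_{7} = 2·v_{2}  ⟹  sig = [2:2]
  • {5,6}:  v_{5} + v_{6} = 3·v_{2}  ⟹  sig = [2:3]

so the primitive-relation signature multiset is
    [2:]
    [2:]
    [2:1]
    [2:1]
    [2:1]
    [2:1]
    [2:1]
    [2:1]
    [2:1]
    [2:1]
    [2:2]
    [2:2]
    [2:2]
    [2:3]


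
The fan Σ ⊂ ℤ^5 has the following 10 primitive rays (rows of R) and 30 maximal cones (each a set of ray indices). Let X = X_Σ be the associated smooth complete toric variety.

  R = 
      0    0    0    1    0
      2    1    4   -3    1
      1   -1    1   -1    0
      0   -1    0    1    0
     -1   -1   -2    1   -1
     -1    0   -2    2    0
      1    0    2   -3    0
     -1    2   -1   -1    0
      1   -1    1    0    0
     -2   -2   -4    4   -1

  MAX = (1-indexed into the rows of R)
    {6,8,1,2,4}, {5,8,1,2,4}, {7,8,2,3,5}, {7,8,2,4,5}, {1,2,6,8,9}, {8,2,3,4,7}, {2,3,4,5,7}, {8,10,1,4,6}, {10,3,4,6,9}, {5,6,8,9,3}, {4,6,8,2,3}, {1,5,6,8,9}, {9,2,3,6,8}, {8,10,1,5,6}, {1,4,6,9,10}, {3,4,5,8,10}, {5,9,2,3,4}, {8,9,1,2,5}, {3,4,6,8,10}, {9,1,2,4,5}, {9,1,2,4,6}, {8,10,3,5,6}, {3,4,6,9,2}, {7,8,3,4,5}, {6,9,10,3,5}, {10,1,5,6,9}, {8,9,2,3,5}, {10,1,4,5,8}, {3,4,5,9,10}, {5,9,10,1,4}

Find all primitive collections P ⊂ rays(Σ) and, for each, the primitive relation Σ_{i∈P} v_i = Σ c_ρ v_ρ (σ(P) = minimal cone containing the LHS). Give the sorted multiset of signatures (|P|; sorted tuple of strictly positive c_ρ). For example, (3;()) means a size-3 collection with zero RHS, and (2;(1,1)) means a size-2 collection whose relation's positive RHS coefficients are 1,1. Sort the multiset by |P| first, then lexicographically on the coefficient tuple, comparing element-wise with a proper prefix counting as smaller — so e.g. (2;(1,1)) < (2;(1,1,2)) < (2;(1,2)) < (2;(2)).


Δ(Σ) — 10 vertices, 11 min non-faces:

  {1,3}:  v_{1} + v_{3} = v_{9}  so sig = (2;(1))
  {2,10}:  v_{2} + v_{10} = v_{4}  so sig = (2;(1))
  {1,7}:  v_{1} + v_{7} = v_{2} + v_{5}  so sig = (2;(1,1))
  {6,7}:  v_{6} + v_{7} = v_{3} + v_{4} + v_{8}  so sig = (2;(1,1,1))
  {7,9}:  v_{7} + v_{9} = v_{2} + v_{3} + v_{5}  so sig = (2;(1,1,1))
  {7,10}:  v_{7} + v_{10} = v_{3} + 2·v_{4} + v_{5} + v_{8}  so sig = (2;(1,1,1,2))
  {2,5,6}:  v_{2} + v_{5} + v_{6} = 0  so sig = (3;())
  {4,8,9}:  v_{4} + v_{8} + v_{9} = 0  so sig = (3;())
  {4,5,6}:  v_{4} + v_{5} + v_{6} = v_{10}  so sig = (3;(1))
  {8,9,10}:  v_{8} + v_{9} + v_{10} = v_{5} + v_{6}  so sig = (3;(1,1))
  {2,3,4,5,8}:  v_{2} + v_{3} + v_{4} + v_{5} + v_{8} = v_{7}  so sig = (5;(1))

Sorted signature multiset PRS(X):
{ (2;(1)) ×2,  (2;(1,1)),  (2;(1,1,1)) ×2,  (2;(1,1,1,2)),  (3;()) ×2,  (3;(1)),  (3;(1,1)),  (5;(1)) }


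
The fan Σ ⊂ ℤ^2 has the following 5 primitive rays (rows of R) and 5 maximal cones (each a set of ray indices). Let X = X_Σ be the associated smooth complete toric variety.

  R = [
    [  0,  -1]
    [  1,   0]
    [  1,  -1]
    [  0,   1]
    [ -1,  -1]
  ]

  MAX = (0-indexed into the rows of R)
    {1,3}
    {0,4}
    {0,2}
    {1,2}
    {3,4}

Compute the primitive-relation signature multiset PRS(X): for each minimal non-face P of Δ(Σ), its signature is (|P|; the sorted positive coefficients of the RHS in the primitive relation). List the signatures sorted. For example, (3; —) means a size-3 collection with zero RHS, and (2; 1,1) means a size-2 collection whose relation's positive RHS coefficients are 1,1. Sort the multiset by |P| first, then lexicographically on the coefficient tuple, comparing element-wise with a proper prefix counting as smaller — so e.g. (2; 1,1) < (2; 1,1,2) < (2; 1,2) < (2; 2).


Primitive collections (5):

  • {0,3}:  v_{0} + v_{3} = 0  ⟹  sig = (2; —)
  • {0,1}:  v_{0} + v_{1} = v_{2}  ⟹  sig = (2; 1)
  • {1,4}:  v_{1} + v_{4} = v_{0}  ⟹  sig = (2; 1)
  • {2,3}:  v_{2} + v_{3} = v_{1}  ⟹  sig = (2; 1)
  • {2,4}:  v_{2} + v_{4} = 2·v_{0}  ⟹  sig = (2; 2)

Signatures (|P|; sorted positive RHS coefficients), sorted:
    (2; —)
    (2; 1)
    (2; 1)
    (2; 1)
    (2; 2)


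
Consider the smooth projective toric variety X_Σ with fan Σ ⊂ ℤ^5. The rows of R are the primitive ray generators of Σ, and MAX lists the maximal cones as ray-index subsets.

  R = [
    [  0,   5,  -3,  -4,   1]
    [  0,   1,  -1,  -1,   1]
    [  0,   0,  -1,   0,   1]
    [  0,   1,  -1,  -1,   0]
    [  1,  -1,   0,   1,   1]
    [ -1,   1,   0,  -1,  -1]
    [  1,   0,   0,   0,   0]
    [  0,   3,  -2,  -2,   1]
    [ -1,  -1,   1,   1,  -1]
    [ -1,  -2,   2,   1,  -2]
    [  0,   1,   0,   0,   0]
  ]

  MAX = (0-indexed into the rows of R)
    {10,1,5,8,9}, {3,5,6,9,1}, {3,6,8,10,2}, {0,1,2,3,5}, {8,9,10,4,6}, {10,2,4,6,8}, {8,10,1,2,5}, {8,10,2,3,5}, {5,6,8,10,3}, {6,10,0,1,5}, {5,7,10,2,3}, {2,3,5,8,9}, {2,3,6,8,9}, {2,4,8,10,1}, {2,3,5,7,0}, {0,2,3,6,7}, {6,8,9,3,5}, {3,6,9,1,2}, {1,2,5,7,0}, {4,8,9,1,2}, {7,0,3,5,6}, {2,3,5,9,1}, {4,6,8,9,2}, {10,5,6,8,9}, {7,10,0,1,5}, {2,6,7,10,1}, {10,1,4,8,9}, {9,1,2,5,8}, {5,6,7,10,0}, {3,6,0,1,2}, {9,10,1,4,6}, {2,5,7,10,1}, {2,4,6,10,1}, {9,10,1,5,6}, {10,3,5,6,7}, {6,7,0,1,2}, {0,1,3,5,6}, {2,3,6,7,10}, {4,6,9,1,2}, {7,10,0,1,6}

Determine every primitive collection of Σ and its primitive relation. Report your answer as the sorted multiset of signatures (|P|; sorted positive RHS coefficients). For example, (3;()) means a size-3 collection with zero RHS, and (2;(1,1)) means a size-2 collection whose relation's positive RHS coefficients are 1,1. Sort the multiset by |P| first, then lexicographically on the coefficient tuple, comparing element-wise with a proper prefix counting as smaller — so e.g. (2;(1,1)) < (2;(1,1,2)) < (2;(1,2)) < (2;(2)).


18 collections generate NE(X_Σ); each relation:

  P = {4,5}:  v_{4} + v_{5} = 0 ; sig = (2;())
  P = {7,9}:  v_{7} + v_{9} = v_{5} ; sig = (2;(1))
  P = {0,8}:  v_{0} + v_{8} = v_{5} + v_{7} ; sig = (2;(1,1))
  P = {3,4}:  v_{3} + v_{4} = v_{2} + v_{6} ; sig = (2;(1,1))
  P = {0,4}:  v_{0} + v_{4} = v_{1} + v_{6} + v_{7} ; sig = (2;(1,1,1))
  P = {7,8}:  v_{7} + v_{8} = v_{2} + v_{5} + v_{10} ; sig = (2;(1,1,1))
  P = {4,7}:  v_{4} + v_{7} = v_{1} + v_{2} + v_{6} + v_{10} ; sig = (2;(1,1,1,1))
  P = {0,9}:  v_{0} + v_{9} = v_{1} + 2·v_{5} + v_{6} ; sig = (2;(1,1,2))
  P = {1,6,8}:  v_{1} + v_{6} + v_{8} = 0 ; sig = (3;())
  P = {1,3,10}:  v_{1} + v_{3} + v_{10} = v_{7} ; sig = (3;(1))
  P = {2,5,6}:  v_{2} + v_{5} + v_{6} = v_{3} ; sig = (3;(1))
  P = {2,9,10}:  v_{2} + v_{9} + v_{10} = v_{8} ; sig = (3;(1))
  P = {1,3,7}:  v_{1} + v_{3} + v_{7} = v_{0} + v_{2} ; sig = (3;(1,1))
  P = {1,3,8}:  v_{1} + v_{3} + v_{8} = v_{2} + v_{5} ; sig = (3;(1,1))
  P = {3,9,10}:  v_{3} + v_{9} + v_{10} = v_{5} + v_{6} + v_{8} ; sig = (3;(1,1,1))
  P = {0,3,10}:  v_{0} + v_{3} + v_{10} = v_{5} + v_{6} + 2·v_{7} ; sig = (3;(1,1,2))
  P = {0,2,10}:  v_{0} + v_{2} + v_{10} = 2·v_{7} ; sig = (3;(2))
  P = {1,5,6,7}:  v_{1} + v_{5} + v_{6} + v_{7} = v_{0} ; sig = (4;(1))

so the primitive-relation signature multiset is
    |P|=2: 8 collections, coeffs (), (1), (1,1), (1,1), (1,1,1), (1,1,1), (1,1,1,1), (1,1,2)
    |P|=3: 9 collections, coeffs (), (1), (1), (1), (1,1), (1,1), (1,1,1), (1,1,2), (2)
    |P|=4: 1 collection, coeffs (1)
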